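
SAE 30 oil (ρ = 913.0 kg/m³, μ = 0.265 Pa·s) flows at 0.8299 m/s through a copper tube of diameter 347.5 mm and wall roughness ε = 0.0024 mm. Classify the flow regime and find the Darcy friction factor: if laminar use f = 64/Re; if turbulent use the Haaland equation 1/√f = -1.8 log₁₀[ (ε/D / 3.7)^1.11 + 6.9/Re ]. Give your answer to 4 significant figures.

Re = ρVD/μ = 913·0.8299·0.3475/0.265 = 993.6.
Re < 2300 → laminar, so f = 64/Re = 0.06441 (roughness is irrelevant in laminar flow).

f ≈ 0.06441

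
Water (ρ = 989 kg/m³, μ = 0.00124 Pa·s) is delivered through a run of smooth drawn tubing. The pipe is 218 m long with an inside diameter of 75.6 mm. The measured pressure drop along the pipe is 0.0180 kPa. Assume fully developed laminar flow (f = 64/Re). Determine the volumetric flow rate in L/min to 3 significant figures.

For laminar flow, f = 64/Re with Re = ρVD/μ, so Darcy-Weisbach reduces to ΔP = 32μLV/D². Solving for V: V = ΔP·D²/(32μL) = 18·(0.0756)²/(32·0.00124·218) = 0.01189 m/s.
Check: Re = ρVD/μ = 989·0.01189·0.0756/0.00124 = 717.1 < 2300, so the laminar assumption holds.
Q = V·A = 0.01189·(π/4·0.0756²) = 5.339e-05 m³/s = 3.20 L/min.

Q ≈ 3.20 L/min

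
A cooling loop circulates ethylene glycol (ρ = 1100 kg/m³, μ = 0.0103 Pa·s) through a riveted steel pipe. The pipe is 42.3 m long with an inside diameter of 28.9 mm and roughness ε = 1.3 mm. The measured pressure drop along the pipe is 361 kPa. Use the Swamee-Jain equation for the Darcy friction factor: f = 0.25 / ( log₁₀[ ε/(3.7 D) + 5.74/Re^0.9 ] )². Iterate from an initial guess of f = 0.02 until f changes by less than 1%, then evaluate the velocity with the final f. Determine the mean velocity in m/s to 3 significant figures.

Rearranging Darcy-Weisbach: V = √(2·ΔP·D/(f·L·ρ)). With ε/D = 0.0013/0.0289 = 0.045, iterate starting from f = 0.02:
  f = 0.02 → V = √(2·3.61e+05·0.0289/(0.02·42.3·1100)) = 4.735 m/s; Re = ρVD/μ = 1.461e+04; f → 0.07073
  f = 0.07073 → V = 2.518 m/s; Re = 7771; f → 0.07266
  f = 0.07266 → V = 2.484 m/s; Re = 7668; f → 0.07271
Converged (Δf/f < 1%). With the final f = 0.07271: V = √(2·3.61e+05·0.0289/(0.07271·42.3·1100)) = 2.483 m/s.

V ≈ 2.48 m/s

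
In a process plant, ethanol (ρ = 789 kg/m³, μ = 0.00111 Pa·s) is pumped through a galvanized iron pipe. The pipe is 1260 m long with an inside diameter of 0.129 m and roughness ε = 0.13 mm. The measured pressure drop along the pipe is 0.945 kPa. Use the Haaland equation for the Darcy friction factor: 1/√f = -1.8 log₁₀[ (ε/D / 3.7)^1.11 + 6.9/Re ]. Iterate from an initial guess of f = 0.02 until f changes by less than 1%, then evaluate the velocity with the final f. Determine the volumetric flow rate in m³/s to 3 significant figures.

Q ≈ 0.00111 m³/s

Rearranging Darcy-Weisbach: V = √(2·ΔP·D/(f·L·ρ)). With ε/D = 0.00013/0.129 = 0.00101, iterate starting from f = 0.02:
  f = 0.02 → V = √(2·945·0.129/(0.02·1260·789)) = 0.1107 m/s; Re = ρVD/μ = 1.015e+04; f → 0.03207
  f = 0.03207 → V = 0.08745 m/s; Re = 8019; f → 0.034
  f = 0.034 → V = 0.08493 m/s; Re = 7787; f → 0.03426
Converged (Δf/f < 1%). With the final f = 0.03426: V = √(2·945·0.129/(0.03426·1260·789)) = 0.08461 m/s.
Q = V·A = 0.08461·(π/4·0.129²) = 0.001106 m³/s = 0.00111 m³/s.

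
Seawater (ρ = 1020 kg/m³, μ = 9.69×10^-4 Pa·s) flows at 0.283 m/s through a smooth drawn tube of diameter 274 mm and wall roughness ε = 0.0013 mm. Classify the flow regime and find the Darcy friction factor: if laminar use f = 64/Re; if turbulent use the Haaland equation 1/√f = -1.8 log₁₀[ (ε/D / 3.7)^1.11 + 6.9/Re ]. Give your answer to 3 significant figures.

f ≈ 0.0186

Re = ρVD/μ = 1020·0.283·0.274/0.000969 = 8.162e+04.
Re > 4000 → turbulent. ε/D = 1.3e-06/0.274 = 4.74e-06; Haaland: 1/√f = -1.8 log₁₀[2.88e-07 + 8.45e-05] = 7.329, so f = 0.01862.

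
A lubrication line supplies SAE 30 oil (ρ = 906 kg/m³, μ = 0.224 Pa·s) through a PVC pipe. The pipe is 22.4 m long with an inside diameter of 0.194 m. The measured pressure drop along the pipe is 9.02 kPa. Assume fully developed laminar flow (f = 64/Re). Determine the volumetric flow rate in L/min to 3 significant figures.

For laminar flow, f = 64/Re with Re = ρVD/μ, so Darcy-Weisbach reduces to ΔP = 32μLV/D². Solving for V: V = ΔP·D²/(32μL) = 9020·(0.194)²/(32·0.224·22.4) = 2.114 m/s.
Check: Re = ρVD/μ = 906·2.114·0.194/0.224 = 1659 < 2300, so the laminar assumption holds.
Q = V·A = 2.114·(π/4·0.194²) = 0.0625 m³/s = 3750 L/min.

Q ≈ 3750 L/min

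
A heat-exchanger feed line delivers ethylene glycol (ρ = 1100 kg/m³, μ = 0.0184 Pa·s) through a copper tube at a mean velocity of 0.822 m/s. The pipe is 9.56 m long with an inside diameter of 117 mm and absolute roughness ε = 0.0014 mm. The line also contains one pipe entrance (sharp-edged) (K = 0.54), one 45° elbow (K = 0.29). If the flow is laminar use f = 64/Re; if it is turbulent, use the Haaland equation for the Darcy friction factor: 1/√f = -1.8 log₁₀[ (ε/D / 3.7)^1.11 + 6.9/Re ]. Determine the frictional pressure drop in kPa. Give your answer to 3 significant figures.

ΔP ≈ 1.41 kPa

Reynolds number Re = ρVD/μ = 1100 · 0.822 · 0.117 / 0.0184 = 5750.
Re > 4000 → turbulent. Relative roughness ε/D = 1.4e-06/0.117 = 1.2e-05. Haaland: 1/√f = -1.8 log₁₀[(1.2e-05/3.7)^1.11 + 6.9/5750] = -1.8 log₁₀[8.05e-07 + 0.0012] = 5.257, so f = 0.03619.
Total minor-loss coefficient ΣK = 1·0.54 + 1·0.29 = 0.83.
ΔP = [f·L/D + ΣK]·(ρV²/2) = [0.03619·9.56/0.117 + 0.83]·(1100·0.822²/2) = [2.957 + 0.83]·371.6 = 1407 Pa.
ΔP = 1407 Pa = 1.41 kPa.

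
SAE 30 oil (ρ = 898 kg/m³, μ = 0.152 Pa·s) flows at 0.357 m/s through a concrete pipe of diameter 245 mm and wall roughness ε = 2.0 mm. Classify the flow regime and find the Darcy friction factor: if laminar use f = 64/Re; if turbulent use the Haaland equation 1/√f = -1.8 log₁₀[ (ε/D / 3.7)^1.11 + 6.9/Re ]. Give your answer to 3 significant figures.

Re = ρVD/μ = 898·0.357·0.245/0.152 = 516.7.
Re < 2300 → laminar, so f = 64/Re = 0.1239 (roughness is irrelevant in laminar flow).

f ≈ 0.124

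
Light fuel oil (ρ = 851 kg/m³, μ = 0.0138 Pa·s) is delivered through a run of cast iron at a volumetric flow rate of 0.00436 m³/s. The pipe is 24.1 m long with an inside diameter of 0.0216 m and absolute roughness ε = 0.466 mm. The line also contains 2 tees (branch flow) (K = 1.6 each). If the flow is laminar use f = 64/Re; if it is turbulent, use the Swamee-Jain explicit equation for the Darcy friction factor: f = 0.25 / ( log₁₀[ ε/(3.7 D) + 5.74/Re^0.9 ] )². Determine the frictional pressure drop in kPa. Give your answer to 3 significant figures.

ΔP ≈ 3770 kPa

Cross-sectional area A = πD²/4 = π(0.0216)²/4 = 0.0003664 m²; mean velocity V = Q/A = 0.00436/0.0003664 = 11.9 m/s.
Reynolds number Re = ρVD/μ = 851 · 11.9 · 0.0216 / 0.0138 = 1.585e+04.
Re > 4000 → turbulent. Relative roughness ε/D = 0.000466/0.0216 = 0.0216. Swamee-Jain: f = 0.25/(log₁₀[0.0216/3.7 + 5.74/1.585e+04^0.9])² = 0.25/(log₁₀[0.00583 + 0.000953])² = 0.25/(-2.169)² = 0.05316.
Total minor-loss coefficient ΣK = 2·1.6 = 3.2.
ΔP = [f·L/D + ΣK]·(ρV²/2) = [0.05316·24.1/0.0216 + 3.2]·(851·11.9²/2) = [59.32 + 3.2]·6.024e+04 = 3.766e+06 Pa.
ΔP = 3.766e+06 Pa = 3770 kPa.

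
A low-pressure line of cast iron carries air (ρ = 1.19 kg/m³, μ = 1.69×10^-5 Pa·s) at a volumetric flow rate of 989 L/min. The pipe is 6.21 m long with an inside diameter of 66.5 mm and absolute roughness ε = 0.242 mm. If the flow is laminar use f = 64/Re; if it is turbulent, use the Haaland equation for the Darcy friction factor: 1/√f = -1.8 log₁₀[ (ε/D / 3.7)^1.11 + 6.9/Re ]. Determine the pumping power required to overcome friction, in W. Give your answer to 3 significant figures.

P ≈ 0.657 W

Q = 989 L/min = 989/60000 = 0.01648 m³/s.
Cross-sectional area A = πD²/4 = π(0.0665)²/4 = 0.003473 m²; mean velocity V = Q/A = 0.01648/0.003473 = 4.746 m/s.
Reynolds number Re = ρVD/μ = 1.19 · 4.746 · 0.0665 / 1.69e-05 = 2.222e+04.
Re > 4000 → turbulent. Relative roughness ε/D = 0.000242/0.0665 = 0.00364. Haaland: 1/√f = -1.8 log₁₀[(0.00364/3.7)^1.11 + 6.9/2.222e+04] = -1.8 log₁₀[0.000459 + 0.00031] = 5.605, so f = 0.03184.
Darcy-Weisbach: ΔP = f(L/D)(ρV²/2) = 0.03184·(6.21/0.0665)·(1.19·4.746²/2) = 0.03184·93.38·13.4 = 39.84 Pa.
Pumping power P = QΔP = 0.01648·39.84 = 0.6567 W = 0.657 W.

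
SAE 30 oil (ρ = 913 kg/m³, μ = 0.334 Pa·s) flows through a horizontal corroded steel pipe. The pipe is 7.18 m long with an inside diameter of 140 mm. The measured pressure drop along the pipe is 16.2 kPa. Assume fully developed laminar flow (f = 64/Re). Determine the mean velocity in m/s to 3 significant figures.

For laminar flow, f = 64/Re with Re = ρVD/μ, so Darcy-Weisbach reduces to ΔP = 32μLV/D². Solving for V: V = ΔP·D²/(32μL) = 1.62e+04·(0.14)²/(32·0.334·7.18) = 4.138 m/s.
Check: Re = ρVD/μ = 913·4.138·0.14/0.334 = 1583 < 2300, so the laminar assumption holds.

V ≈ 4.14 m/s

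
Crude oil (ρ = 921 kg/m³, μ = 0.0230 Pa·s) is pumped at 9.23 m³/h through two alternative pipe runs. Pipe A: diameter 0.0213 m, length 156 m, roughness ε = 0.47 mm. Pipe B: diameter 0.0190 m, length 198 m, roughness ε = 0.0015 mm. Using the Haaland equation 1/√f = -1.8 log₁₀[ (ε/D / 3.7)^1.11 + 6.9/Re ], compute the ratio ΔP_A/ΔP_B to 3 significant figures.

ΔP_A/ΔP_B ≈ 0.726

Pipe A: V = Q/A = 0.002564/0.0003563 = 7.195 m/s; Re = 6137; ε/D = 0.0221; Haaland → f = 0.05613; ΔP_A = f(L/D)(ρV²/2) = 9.801e+06 Pa.
Pipe B: V = Q/A = 0.002564/0.0002835 = 9.043 m/s; Re = 6880; ε/D = 7.89e-05; Haaland → f = 0.03439; ΔP_B = f(L/D)(ρV²/2) = 1.349e+07 Pa.
ΔP_A/ΔP_B = 9.801e+06/1.349e+07 = 0.726.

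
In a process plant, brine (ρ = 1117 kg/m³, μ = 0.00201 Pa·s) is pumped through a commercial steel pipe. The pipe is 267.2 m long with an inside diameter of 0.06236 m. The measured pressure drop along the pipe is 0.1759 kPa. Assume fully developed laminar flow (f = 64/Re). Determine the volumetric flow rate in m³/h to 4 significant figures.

Q ≈ 0.4376 m³/h

For laminar flow, f = 64/Re with Re = ρVD/μ, so Darcy-Weisbach reduces to ΔP = 32μLV/D². Solving for V: V = ΔP·D²/(32μL) = 175.9·(0.06236)²/(32·0.00201·267.2) = 0.0398 m/s.
Check: Re = ρVD/μ = 1117·0.0398·0.06236/0.00201 = 1379 < 2300, so the laminar assumption holds.
Q = V·A = 0.0398·(π/4·0.06236²) = 0.0001216 m³/s = 0.4376 m³/h.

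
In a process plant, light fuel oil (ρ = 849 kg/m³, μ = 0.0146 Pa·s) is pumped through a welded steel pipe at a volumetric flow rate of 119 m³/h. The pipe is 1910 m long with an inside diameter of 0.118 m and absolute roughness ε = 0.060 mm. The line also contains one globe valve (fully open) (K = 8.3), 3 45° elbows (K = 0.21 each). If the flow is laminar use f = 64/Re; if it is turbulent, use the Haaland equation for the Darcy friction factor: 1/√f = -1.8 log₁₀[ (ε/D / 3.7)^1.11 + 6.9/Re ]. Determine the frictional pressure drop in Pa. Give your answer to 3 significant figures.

Q = 119 m³/h = 119/3600 = 0.03306 m³/s.
Cross-sectional area A = πD²/4 = π(0.118)²/4 = 0.01094 m²; mean velocity V = Q/A = 0.03306/0.01094 = 3.023 m/s.
Reynolds number Re = ρVD/μ = 849 · 3.023 · 0.118 / 0.0146 = 2.074e+04.
Re > 4000 → turbulent. Relative roughness ε/D = 6e-05/0.118 = 0.000508. Haaland: 1/√f = -1.8 log₁₀[(0.000508/3.7)^1.11 + 6.9/2.074e+04] = -1.8 log₁₀[5.17e-05 + 0.000333] = 6.147, so f = 0.02646.
Total minor-loss coefficient ΣK = 1·8.3 + 3·0.21 = 8.93.
ΔP = [f·L/D + ΣK]·(ρV²/2) = [0.02646·1910/0.118 + 8.93]·(849·3.023²/2) = [428.3 + 8.93]·3878 = 1.696e+06 Pa.

ΔP ≈ 1.70×10^6 Pa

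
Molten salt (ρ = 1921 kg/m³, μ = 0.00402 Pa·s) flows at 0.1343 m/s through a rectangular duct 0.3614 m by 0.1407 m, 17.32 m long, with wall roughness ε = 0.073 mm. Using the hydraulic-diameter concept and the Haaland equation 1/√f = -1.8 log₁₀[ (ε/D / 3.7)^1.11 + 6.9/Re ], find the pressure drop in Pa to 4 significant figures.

Hydraulic diameter D_h = 4A/P = 4·(0.3614·0.1407)/(2·(0.3614+0.1407)) = 0.2034/1.004 = 0.2025 m.
Re = ρVD_h/μ = 1921·0.1343·0.2025/0.00402 = 1.3e+04.
ε/D_h = 7.3e-05/0.2025 = 0.00036; Haaland gives 1/√f = -1.8 log₁₀[3.53e-05+0.000531] = 5.845, so f = 0.02927.
ΔP = f(L/D_h)(ρV²/2) = 0.02927·17.32/0.2025·17.32 = 43.36 Pa.

ΔP ≈ 43.36 Pa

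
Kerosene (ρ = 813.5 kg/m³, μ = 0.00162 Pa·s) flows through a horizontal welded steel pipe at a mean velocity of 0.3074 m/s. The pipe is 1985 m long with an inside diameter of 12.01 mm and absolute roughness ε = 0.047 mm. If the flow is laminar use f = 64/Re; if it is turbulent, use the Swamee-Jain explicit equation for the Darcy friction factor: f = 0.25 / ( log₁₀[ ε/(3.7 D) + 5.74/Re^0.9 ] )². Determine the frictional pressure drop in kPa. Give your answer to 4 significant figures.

ΔP ≈ 219.3 kPa

Reynolds number Re = ρVD/μ = 813.5 · 0.3074 · 0.01201 / 0.00162 = 1854.
Re < 2300 → laminar flow, so f = 64/Re = 64/1854 = 0.03452 (the turbulent correlation is not needed).
Darcy-Weisbach: ΔP = f(L/D)(ρV²/2) = 0.03452·(1985/0.01201)·(813.5·0.3074²/2) = 0.03452·1.653e+05·38.44 = 2.193e+05 Pa.
ΔP = 2.193e+05 Pa = 219.3 kPa.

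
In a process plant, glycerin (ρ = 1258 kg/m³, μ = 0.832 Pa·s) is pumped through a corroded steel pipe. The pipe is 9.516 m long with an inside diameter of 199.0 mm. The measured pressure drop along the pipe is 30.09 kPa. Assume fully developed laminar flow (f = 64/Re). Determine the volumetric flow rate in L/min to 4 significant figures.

Q ≈ 8777 L/min

For laminar flow, f = 64/Re with Re = ρVD/μ, so Darcy-Weisbach reduces to ΔP = 32μLV/D². Solving for V: V = ΔP·D²/(32μL) = 3.009e+04·(0.199)²/(32·0.832·9.516) = 4.703 m/s.
Check: Re = ρVD/μ = 1258·4.703·0.199/0.832 = 1415 < 2300, so the laminar assumption holds.
Q = V·A = 4.703·(π/4·0.199²) = 0.1463 m³/s = 8777 L/min.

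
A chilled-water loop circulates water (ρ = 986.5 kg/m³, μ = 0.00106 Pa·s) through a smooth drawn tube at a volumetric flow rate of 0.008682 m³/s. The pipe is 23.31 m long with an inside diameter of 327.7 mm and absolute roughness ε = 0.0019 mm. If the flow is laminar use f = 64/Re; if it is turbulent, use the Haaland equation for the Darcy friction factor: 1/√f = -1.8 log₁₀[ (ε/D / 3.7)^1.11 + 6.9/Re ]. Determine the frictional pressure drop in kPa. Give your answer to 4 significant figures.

Cross-sectional area A = πD²/4 = π(0.3277)²/4 = 0.08434 m²; mean velocity V = Q/A = 0.008682/0.08434 = 0.1029 m/s.
Reynolds number Re = ρVD/μ = 986.5 · 0.1029 · 0.3277 / 0.00106 = 3.139e+04.
Re > 4000 → turbulent. Relative roughness ε/D = 1.9e-06/0.3277 = 5.8e-06. Haaland: 1/√f = -1.8 log₁₀[(5.8e-06/3.7)^1.11 + 6.9/3.139e+04] = -1.8 log₁₀[3.6e-07 + 0.00022] = 6.583, so f = 0.02307.
Darcy-Weisbach: ΔP = f(L/D)(ρV²/2) = 0.02307·(23.31/0.3277)·(986.5·0.1029²/2) = 0.02307·71.13·5.227 = 8.579 Pa.
ΔP = 8.579 Pa = 0.008579 kPa.

ΔP ≈ 0.008579 kPa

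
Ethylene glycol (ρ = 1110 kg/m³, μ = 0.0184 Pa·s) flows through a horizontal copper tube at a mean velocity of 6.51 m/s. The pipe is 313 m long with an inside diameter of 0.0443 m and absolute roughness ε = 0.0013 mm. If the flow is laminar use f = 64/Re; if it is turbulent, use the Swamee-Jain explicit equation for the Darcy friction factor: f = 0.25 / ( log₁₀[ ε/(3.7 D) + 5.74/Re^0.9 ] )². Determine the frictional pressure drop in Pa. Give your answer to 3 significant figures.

ΔP ≈ 4.46×10^6 Pa

Reynolds number Re = ρVD/μ = 1110 · 6.51 · 0.0443 / 0.0184 = 1.74e+04.
Re > 4000 → turbulent. Relative roughness ε/D = 1.3e-06/0.0443 = 2.93e-05. Swamee-Jain: f = 0.25/(log₁₀[2.93e-05/3.7 + 5.74/1.74e+04^0.9])² = 0.25/(log₁₀[7.93e-06 + 0.000876])² = 0.25/(-3.054)² = 0.02681.
Darcy-Weisbach: ΔP = f(L/D)(ρV²/2) = 0.02681·(313/0.0443)·(1110·6.51²/2) = 0.02681·7065·2.352e+04 = 4.456e+06 Pa.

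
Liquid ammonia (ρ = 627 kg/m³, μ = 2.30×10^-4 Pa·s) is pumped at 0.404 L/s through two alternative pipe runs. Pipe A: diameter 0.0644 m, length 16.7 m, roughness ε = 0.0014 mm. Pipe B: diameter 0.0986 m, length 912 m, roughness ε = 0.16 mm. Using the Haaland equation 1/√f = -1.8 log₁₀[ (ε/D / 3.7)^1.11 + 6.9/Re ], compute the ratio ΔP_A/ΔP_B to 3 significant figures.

ΔP_A/ΔP_B ≈ 0.127

Pipe A: V = Q/A = 0.000404/0.003257 = 0.124 m/s; Re = 2.177e+04; ε/D = 2.17e-05; Haaland → f = 0.02524; ΔP_A = f(L/D)(ρV²/2) = 31.56 Pa.
Pipe B: V = Q/A = 0.000404/0.007636 = 0.05291 m/s; Re = 1.422e+04; ε/D = 0.00162; Haaland → f = 0.03067; ΔP_B = f(L/D)(ρV²/2) = 249 Pa.
ΔP_A/ΔP_B = 31.56/249 = 0.127.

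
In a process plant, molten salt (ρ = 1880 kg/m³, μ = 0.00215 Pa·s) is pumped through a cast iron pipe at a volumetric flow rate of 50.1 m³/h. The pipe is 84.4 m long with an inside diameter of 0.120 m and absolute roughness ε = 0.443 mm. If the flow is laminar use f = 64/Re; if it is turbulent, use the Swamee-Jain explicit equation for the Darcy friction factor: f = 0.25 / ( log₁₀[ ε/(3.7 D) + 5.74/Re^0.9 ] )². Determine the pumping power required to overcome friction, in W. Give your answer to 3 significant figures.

Q = 50.1 m³/h = 50.1/3600 = 0.01392 m³/s.
Cross-sectional area A = πD²/4 = π(0.12)²/4 = 0.01131 m²; mean velocity V = Q/A = 0.01392/0.01131 = 1.231 m/s.
Reynolds number Re = ρVD/μ = 1880 · 1.231 · 0.12 / 0.00215 = 1.291e+05.
Re > 4000 → turbulent. Relative roughness ε/D = 0.000443/0.12 = 0.00369. Swamee-Jain: f = 0.25/(log₁₀[0.00369/3.7 + 5.74/1.291e+05^0.9])² = 0.25/(log₁₀[0.000998 + 0.000144])² = 0.25/(-2.942)² = 0.02888.
Darcy-Weisbach: ΔP = f(L/D)(ρV²/2) = 0.02888·(84.4/0.12)·(1880·1.231²/2) = 0.02888·703.3·1423 = 2.891e+04 Pa.
Pumping power P = QΔP = 0.01392·2.891e+04 = 402.3 W = 402 W.

P ≈ 402 W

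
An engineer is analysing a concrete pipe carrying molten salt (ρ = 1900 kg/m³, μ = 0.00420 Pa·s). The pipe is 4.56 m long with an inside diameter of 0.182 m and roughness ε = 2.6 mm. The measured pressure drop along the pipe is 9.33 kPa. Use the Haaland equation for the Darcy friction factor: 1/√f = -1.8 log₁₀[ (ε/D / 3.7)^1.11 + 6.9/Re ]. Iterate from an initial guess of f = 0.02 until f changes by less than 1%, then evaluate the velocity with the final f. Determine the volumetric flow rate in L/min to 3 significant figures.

Rearranging Darcy-Weisbach: V = √(2·ΔP·D/(f·L·ρ)). With ε/D = 0.0026/0.182 = 0.0143, iterate starting from f = 0.02:
  f = 0.02 → V = √(2·9330·0.182/(0.02·4.56·1900)) = 4.427 m/s; Re = ρVD/μ = 3.645e+05; f → 0.04314
  f = 0.04314 → V = 3.014 m/s; Re = 2.482e+05; f → 0.0432
Converged (Δf/f < 1%). With the final f = 0.0432: V = √(2·9330·0.182/(0.0432·4.56·1900)) = 3.012 m/s.
Q = V·A = 3.012·(π/4·0.182²) = 0.07837 m³/s = 4700 L/min.

Q ≈ 4700 L/min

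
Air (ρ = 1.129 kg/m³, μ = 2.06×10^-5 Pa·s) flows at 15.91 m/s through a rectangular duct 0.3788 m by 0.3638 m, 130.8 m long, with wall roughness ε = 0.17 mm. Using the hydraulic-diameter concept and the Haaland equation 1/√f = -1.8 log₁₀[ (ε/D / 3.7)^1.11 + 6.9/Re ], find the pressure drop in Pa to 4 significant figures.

Hydraulic diameter D_h = 4A/P = 4·(0.3788·0.3638)/(2·(0.3788+0.3638)) = 0.5512/1.485 = 0.3711 m.
Re = ρVD_h/μ = 1.129·15.91·0.3711/2.06e-05 = 3.236e+05.
ε/D_h = 0.00017/0.3711 = 0.000458; Haaland gives 1/√f = -1.8 log₁₀[4.6e-05+2.13e-05] = 7.509, so f = 0.01773.
ΔP = f(L/D_h)(ρV²/2) = 0.01773·130.8/0.3711·142.9 = 893.1 Pa.

ΔP ≈ 893.1 Pa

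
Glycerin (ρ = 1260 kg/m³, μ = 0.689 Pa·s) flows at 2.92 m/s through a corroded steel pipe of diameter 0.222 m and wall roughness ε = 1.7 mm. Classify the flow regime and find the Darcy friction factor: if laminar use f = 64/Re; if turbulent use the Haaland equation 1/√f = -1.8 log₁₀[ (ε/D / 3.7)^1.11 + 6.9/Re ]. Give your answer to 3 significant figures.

f ≈ 0.0540

Re = ρVD/μ = 1260·2.92·0.222/0.689 = 1185.
Re < 2300 → laminar, so f = 64/Re = 0.05399 (roughness is irrelevant in laminar flow).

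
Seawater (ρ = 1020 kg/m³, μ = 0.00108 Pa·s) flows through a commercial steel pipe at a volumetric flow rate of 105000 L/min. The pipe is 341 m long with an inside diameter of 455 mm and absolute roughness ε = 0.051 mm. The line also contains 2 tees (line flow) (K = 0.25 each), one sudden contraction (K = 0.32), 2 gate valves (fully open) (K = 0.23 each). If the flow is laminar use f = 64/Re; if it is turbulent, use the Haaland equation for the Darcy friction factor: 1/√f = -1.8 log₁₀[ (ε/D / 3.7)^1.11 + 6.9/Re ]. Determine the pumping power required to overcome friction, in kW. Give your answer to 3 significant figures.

Q = 105000 L/min = 105000/60000 = 1.75 m³/s.
Cross-sectional area A = πD²/4 = π(0.455)²/4 = 0.1626 m²; mean velocity V = Q/A = 1.75/0.1626 = 10.76 m/s.
Reynolds number Re = ρVD/μ = 1020 · 10.76 · 0.455 / 0.00108 = 4.625e+06.
Re > 4000 → turbulent. Relative roughness ε/D = 5.1e-05/0.455 = 0.000112. Haaland: 1/√f = -1.8 log₁₀[(0.000112/3.7)^1.11 + 6.9/4.625e+06] = -1.8 log₁₀[9.65e-06 + 1.49e-06] = 8.916, so f = 0.01258.
Total minor-loss coefficient ΣK = 2·0.25 + 1·0.32 + 2·0.23 = 1.28.
ΔP = [f·L/D + ΣK]·(ρV²/2) = [0.01258·341/0.455 + 1.28]·(1020·10.76²/2) = [9.428 + 1.28]·5.908e+04 = 6.326e+05 Pa.
Pumping power P = QΔP = 1.75·6.326e+05 = 1107000 W = 1110 kW.

P ≈ 1110 kW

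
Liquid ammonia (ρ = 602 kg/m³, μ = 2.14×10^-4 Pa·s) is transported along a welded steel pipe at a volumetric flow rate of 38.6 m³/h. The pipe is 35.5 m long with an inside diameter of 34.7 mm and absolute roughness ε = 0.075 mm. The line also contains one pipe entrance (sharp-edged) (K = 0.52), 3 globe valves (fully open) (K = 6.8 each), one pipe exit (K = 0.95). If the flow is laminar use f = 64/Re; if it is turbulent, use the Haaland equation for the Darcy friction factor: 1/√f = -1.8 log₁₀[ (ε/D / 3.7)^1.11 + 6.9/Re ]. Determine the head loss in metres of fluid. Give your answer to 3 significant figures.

h_f ≈ 305 m

Q = 38.6 m³/h = 38.6/3600 = 0.01072 m³/s.
Cross-sectional area A = πD²/4 = π(0.0347)²/4 = 0.0009457 m²; mean velocity V = Q/A = 0.01072/0.0009457 = 11.34 m/s.
Reynolds number Re = ρVD/μ = 602 · 11.34 · 0.0347 / 0.000214 = 1.107e+06.
Re > 4000 → turbulent. Relative roughness ε/D = 7.5e-05/0.0347 = 0.00216. Haaland: 1/√f = -1.8 log₁₀[(0.00216/3.7)^1.11 + 6.9/1.107e+06] = -1.8 log₁₀[0.000258 + 6.23e-06] = 6.442, so f = 0.0241.
Total minor-loss coefficient ΣK = 1·0.52 + 3·6.8 + 1·0.95 = 21.9.
ΔP = [f·L/D + ΣK]·(ρV²/2) = [0.0241·35.5/0.0347 + 21.9]·(602·11.34²/2) = [24.65 + 21.9]·3.869e+04 = 1.8e+06 Pa.
Head loss h_f = ΔP/(ρg) = 1.8e+06/(602·9.81) = 305 m.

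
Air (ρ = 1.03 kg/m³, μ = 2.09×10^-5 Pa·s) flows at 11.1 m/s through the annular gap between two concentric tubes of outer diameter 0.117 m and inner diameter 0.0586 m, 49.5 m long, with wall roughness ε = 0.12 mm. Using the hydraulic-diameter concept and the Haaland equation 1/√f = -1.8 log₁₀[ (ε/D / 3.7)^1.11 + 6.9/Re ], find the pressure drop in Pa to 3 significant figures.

Hydraulic diameter D_h = 4A/P = D_o - D_i = 0.117 - 0.0586 = 0.0584 m.
Re = ρVD_h/μ = 1.03·11.1·0.0584/2.09e-05 = 3.195e+04.
ε/D_h = 0.00012/0.0584 = 0.00205; Haaland gives 1/√f = -1.8 log₁₀[0.000243+0.000216] = 6.008, so f = 0.0277.
ΔP = f(L/D_h)(ρV²/2) = 0.0277·49.5/0.0584·63.45 = 1490 Pa.

ΔP ≈ 1490 Pa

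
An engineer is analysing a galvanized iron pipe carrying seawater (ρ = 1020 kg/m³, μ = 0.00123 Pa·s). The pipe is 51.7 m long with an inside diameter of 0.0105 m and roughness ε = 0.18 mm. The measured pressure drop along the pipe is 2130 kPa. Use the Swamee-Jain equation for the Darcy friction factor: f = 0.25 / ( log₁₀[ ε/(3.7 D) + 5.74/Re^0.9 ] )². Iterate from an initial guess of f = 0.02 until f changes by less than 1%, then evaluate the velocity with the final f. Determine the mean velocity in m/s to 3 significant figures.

V ≈ 4.23 m/s

Rearranging Darcy-Weisbach: V = √(2·ΔP·D/(f·L·ρ)). With ε/D = 0.00018/0.0105 = 0.0171, iterate starting from f = 0.02:
  f = 0.02 → V = √(2·2.13e+06·0.0105/(0.02·51.7·1020)) = 6.512 m/s; Re = ρVD/μ = 5.671e+04; f → 0.04699
  f = 0.04699 → V = 4.249 m/s; Re = 3.7e+04; f → 0.04749
  f = 0.04749 → V = 4.226 m/s; Re = 3.68e+04; f → 0.0475
Converged (Δf/f < 1%). With the final f = 0.0475: V = √(2·2.13e+06·0.0105/(0.0475·51.7·1020)) = 4.226 m/s.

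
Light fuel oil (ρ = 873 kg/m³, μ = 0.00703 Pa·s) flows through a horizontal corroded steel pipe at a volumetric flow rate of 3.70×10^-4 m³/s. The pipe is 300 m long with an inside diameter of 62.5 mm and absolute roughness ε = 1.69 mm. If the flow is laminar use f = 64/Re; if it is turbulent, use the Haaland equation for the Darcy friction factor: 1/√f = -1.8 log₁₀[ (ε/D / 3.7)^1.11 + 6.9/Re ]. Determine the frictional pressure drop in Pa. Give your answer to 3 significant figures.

Cross-sectional area A = πD²/4 = π(0.0625)²/4 = 0.003068 m²; mean velocity V = Q/A = 0.00037/0.003068 = 0.1206 m/s.
Reynolds number Re = ρVD/μ = 873 · 0.1206 · 0.0625 / 0.00703 = 936.
Re < 2300 → laminar flow, so f = 64/Re = 64/936 = 0.06837 (the turbulent correlation is not needed).
Darcy-Weisbach: ΔP = f(L/D)(ρV²/2) = 0.06837·(300/0.0625)·(873·0.1206²/2) = 0.06837·4800·6.349 = 2084 Pa.

ΔP ≈ 2080 Pa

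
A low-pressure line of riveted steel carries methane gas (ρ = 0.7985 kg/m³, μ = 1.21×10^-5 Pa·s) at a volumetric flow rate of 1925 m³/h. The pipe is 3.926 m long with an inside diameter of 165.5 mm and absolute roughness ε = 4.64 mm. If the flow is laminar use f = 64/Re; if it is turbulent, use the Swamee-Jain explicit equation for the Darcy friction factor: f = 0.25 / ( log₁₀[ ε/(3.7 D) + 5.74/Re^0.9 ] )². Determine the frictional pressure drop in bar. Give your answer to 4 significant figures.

ΔP ≈ 0.003266 bar

Q = 1925 m³/h = 1925/3600 = 0.5347 m³/s.
Cross-sectional area A = πD²/4 = π(0.1655)²/4 = 0.02151 m²; mean velocity V = Q/A = 0.5347/0.02151 = 24.86 m/s.
Reynolds number Re = ρVD/μ = 0.7985 · 24.86 · 0.1655 / 1.21e-05 = 2.715e+05.
Re > 4000 → turbulent. Relative roughness ε/D = 0.00464/0.1655 = 0.028. Swamee-Jain: f = 0.25/(log₁₀[0.028/3.7 + 5.74/2.715e+05^0.9])² = 0.25/(log₁₀[0.00758 + 7.39e-05])² = 0.25/(-2.116)² = 0.05582.
Darcy-Weisbach: ΔP = f(L/D)(ρV²/2) = 0.05582·(3.926/0.1655)·(0.7985·24.86²/2) = 0.05582·23.72·246.7 = 326.6 Pa.
ΔP = 326.6 Pa = 0.003266 bar.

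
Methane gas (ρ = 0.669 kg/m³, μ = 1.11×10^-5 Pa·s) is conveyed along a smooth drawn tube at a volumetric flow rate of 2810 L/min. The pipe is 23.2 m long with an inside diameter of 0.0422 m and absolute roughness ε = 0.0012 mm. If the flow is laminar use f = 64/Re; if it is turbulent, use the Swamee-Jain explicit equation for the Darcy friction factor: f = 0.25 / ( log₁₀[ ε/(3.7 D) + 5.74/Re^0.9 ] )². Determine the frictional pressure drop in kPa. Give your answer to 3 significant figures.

ΔP ≈ 3.84 kPa

Q = 2810 L/min = 2810/60000 = 0.04683 m³/s.
Cross-sectional area A = πD²/4 = π(0.0422)²/4 = 0.001399 m²; mean velocity V = Q/A = 0.04683/0.001399 = 33.48 m/s.
Reynolds number Re = ρVD/μ = 0.669 · 33.48 · 0.0422 / 1.11e-05 = 8.516e+04.
Re > 4000 → turbulent. Relative roughness ε/D = 1.2e-06/0.0422 = 2.84e-05. Swamee-Jain: f = 0.25/(log₁₀[2.84e-05/3.7 + 5.74/8.516e+04^0.9])² = 0.25/(log₁₀[7.69e-06 + 0.00021])² = 0.25/(-3.663)² = 0.01864.
Darcy-Weisbach: ΔP = f(L/D)(ρV²/2) = 0.01864·(23.2/0.0422)·(0.669·33.48²/2) = 0.01864·549.8·375 = 3842 Pa.
ΔP = 3842 Pa = 3.84 kPa.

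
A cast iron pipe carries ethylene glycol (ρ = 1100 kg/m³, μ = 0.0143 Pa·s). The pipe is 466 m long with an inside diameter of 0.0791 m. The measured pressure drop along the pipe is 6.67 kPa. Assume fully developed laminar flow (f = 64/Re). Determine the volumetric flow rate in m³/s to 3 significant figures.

For laminar flow, f = 64/Re with Re = ρVD/μ, so Darcy-Weisbach reduces to ΔP = 32μLV/D². Solving for V: V = ΔP·D²/(32μL) = 6670·(0.0791)²/(32·0.0143·466) = 0.1957 m/s.
Check: Re = ρVD/μ = 1100·0.1957·0.0791/0.0143 = 1191 < 2300, so the laminar assumption holds.
Q = V·A = 0.1957·(π/4·0.0791²) = 0.0009617 m³/s = 9.62×10^-4 m³/s.

Q ≈ 9.62×10^-4 m³/s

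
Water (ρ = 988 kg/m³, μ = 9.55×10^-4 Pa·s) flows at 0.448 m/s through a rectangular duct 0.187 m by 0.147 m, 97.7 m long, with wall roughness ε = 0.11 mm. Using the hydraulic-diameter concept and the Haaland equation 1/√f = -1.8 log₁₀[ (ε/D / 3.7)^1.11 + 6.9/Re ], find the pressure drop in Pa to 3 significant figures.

Hydraulic diameter D_h = 4A/P = 4·(0.187·0.147)/(2·(0.187+0.147)) = 0.11/0.668 = 0.1646 m.
Re = ρVD_h/μ = 988·0.448·0.1646/0.000955 = 7.629e+04.
ε/D_h = 0.00011/0.1646 = 0.000668; Haaland gives 1/√f = -1.8 log₁₀[7e-05+9.04e-05] = 6.831, so f = 0.02143.
ΔP = f(L/D_h)(ρV²/2) = 0.02143·97.7/0.1646·99.15 = 1261 Pa.

ΔP ≈ 1260 Pa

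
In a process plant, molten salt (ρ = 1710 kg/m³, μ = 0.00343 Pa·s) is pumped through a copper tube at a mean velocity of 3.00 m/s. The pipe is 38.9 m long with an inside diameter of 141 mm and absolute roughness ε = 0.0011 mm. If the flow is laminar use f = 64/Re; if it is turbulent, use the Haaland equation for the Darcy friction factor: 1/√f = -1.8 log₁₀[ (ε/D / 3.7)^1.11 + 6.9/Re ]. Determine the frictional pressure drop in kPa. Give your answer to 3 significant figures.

ΔP ≈ 32.7 kPa

Reynolds number Re = ρVD/μ = 1710 · 3 · 0.141 / 0.00343 = 2.109e+05.
Re > 4000 → turbulent. Relative roughness ε/D = 1.1e-06/0.141 = 7.8e-06. Haaland: 1/√f = -1.8 log₁₀[(7.8e-06/3.7)^1.11 + 6.9/2.109e+05] = -1.8 log₁₀[5.01e-07 + 3.27e-05] = 8.061, so f = 0.01539.
Darcy-Weisbach: ΔP = f(L/D)(ρV²/2) = 0.01539·(38.9/0.141)·(1710·3²/2) = 0.01539·275.9·7695 = 3.267e+04 Pa.
ΔP = 3.267e+04 Pa = 32.7 kPa.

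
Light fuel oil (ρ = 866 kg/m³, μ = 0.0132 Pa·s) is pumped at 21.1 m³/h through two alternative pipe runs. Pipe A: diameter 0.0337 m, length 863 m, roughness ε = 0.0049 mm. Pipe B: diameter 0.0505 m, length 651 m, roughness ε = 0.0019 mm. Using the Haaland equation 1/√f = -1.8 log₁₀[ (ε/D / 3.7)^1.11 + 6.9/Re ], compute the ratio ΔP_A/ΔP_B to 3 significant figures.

ΔP_A/ΔP_B ≈ 9.04

Pipe A: V = Q/A = 0.005861/0.000892 = 6.571 m/s; Re = 1.453e+04; ε/D = 0.000145; Haaland → f = 0.02814; ΔP_A = f(L/D)(ρV²/2) = 1.347e+07 Pa.
Pipe B: V = Q/A = 0.005861/0.002003 = 2.926 m/s; Re = 9695; ε/D = 3.76e-05; Haaland → f = 0.03119; ΔP_B = f(L/D)(ρV²/2) = 1.491e+06 Pa.
ΔP_A/ΔP_B = 1.347e+07/1.491e+06 = 9.04.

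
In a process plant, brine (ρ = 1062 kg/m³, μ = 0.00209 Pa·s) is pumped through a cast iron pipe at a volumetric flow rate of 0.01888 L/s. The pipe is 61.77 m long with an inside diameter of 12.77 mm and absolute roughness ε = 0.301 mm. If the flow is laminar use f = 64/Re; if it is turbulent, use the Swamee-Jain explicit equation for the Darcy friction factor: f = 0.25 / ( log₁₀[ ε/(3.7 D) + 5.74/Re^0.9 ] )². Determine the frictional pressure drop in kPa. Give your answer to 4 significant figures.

ΔP ≈ 3.734 kPa

Q = 0.01888 L/s = 0.01888/1000 = 1.888e-05 m³/s.
Cross-sectional area A = πD²/4 = π(0.01277)²/4 = 0.0001281 m²; mean velocity V = Q/A = 1.888e-05/0.0001281 = 0.1474 m/s.
Reynolds number Re = ρVD/μ = 1062 · 0.1474 · 0.01277 / 0.00209 = 956.5.
Re < 2300 → laminar flow, so f = 64/Re = 64/956.5 = 0.06691 (the turbulent correlation is not needed).
Darcy-Weisbach: ΔP = f(L/D)(ρV²/2) = 0.06691·(61.77/0.01277)·(1062·0.1474²/2) = 0.06691·4837·11.54 = 3734 Pa.
ΔP = 3734 Pa = 3.734 kPa.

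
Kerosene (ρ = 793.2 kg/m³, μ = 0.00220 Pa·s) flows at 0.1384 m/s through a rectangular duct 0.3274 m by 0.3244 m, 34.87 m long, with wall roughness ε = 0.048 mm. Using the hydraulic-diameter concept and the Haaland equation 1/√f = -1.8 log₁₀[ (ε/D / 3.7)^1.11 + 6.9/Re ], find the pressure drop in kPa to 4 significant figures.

Hydraulic diameter D_h = 4A/P = 4·(0.3274·0.3244)/(2·(0.3274+0.3244)) = 0.4248/1.304 = 0.3259 m.
Re = ρVD_h/μ = 793.2·0.1384·0.3259/0.0022 = 1.626e+04.
ε/D_h = 4.8e-05/0.3259 = 0.000147; Haaland gives 1/√f = -1.8 log₁₀[1.31e-05+0.000424] = 6.046, so f = 0.02735.
ΔP = f(L/D_h)(ρV²/2) = 0.02735·34.87/0.3259·7.597 = 22.23 Pa.
ΔP = 0.02223 kPa.

ΔP ≈ 0.02223 kPa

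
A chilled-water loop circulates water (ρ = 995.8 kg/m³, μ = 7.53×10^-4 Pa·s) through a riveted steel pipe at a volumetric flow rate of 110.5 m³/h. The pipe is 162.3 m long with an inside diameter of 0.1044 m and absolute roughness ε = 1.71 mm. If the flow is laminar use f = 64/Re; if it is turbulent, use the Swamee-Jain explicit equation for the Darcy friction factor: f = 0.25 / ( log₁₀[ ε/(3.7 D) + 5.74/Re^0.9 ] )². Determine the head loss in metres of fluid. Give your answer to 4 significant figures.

h_f ≈ 46.13 m

Q = 110.5 m³/h = 110.5/3600 = 0.03069 m³/s.
Cross-sectional area A = πD²/4 = π(0.1044)²/4 = 0.00856 m²; mean velocity V = Q/A = 0.03069/0.00856 = 3.586 m/s.
Reynolds number Re = ρVD/μ = 995.8 · 3.586 · 0.1044 / 0.000753 = 4.95e+05.
Re > 4000 → turbulent. Relative roughness ε/D = 0.00171/0.1044 = 0.0164. Swamee-Jain: f = 0.25/(log₁₀[0.0164/3.7 + 5.74/4.95e+05^0.9])² = 0.25/(log₁₀[0.00443 + 4.3e-05])² = 0.25/(-2.35)² = 0.04528.
Darcy-Weisbach: ΔP = f(L/D)(ρV²/2) = 0.04528·(162.3/0.1044)·(995.8·3.586²/2) = 0.04528·1555·6401 = 4.506e+05 Pa.
Head loss h_f = ΔP/(ρg) = 4.506e+05/(995.8·9.81) = 46.13 m.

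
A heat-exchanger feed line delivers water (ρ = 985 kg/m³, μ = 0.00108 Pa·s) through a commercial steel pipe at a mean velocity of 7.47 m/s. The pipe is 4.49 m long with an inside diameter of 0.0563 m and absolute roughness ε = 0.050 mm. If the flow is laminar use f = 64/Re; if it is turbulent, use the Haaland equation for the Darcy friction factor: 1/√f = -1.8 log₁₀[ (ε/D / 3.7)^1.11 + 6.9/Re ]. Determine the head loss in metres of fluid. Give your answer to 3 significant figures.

Reynolds number Re = ρVD/μ = 985 · 7.47 · 0.0563 / 0.00108 = 3.836e+05.
Re > 4000 → turbulent. Relative roughness ε/D = 5e-05/0.0563 = 0.000888. Haaland: 1/√f = -1.8 log₁₀[(0.000888/3.7)^1.11 + 6.9/3.836e+05] = -1.8 log₁₀[9.6e-05 + 1.8e-05] = 7.098, so f = 0.01985.
Darcy-Weisbach: ΔP = f(L/D)(ρV²/2) = 0.01985·(4.49/0.0563)·(985·7.47²/2) = 0.01985·79.75·2.748e+04 = 4.35e+04 Pa.
Head loss h_f = ΔP/(ρg) = 4.35e+04/(985·9.81) = 4.50 m.

h_f ≈ 4.50 m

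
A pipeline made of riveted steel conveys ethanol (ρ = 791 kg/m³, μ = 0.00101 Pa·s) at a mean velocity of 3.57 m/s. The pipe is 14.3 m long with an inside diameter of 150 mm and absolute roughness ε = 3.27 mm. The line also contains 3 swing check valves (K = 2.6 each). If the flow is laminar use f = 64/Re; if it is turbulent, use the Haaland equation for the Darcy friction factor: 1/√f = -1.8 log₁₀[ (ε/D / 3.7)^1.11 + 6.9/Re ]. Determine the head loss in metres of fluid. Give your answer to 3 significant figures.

Reynolds number Re = ρVD/μ = 791 · 3.57 · 0.15 / 0.00101 = 4.194e+05.
Re > 4000 → turbulent. Relative roughness ε/D = 0.00327/0.15 = 0.0218. Haaland: 1/√f = -1.8 log₁₀[(0.0218/3.7)^1.11 + 6.9/4.194e+05] = -1.8 log₁₀[0.00335 + 1.65e-05] = 4.451, so f = 0.05047.
Total minor-loss coefficient ΣK = 3·2.6 = 7.8.
ΔP = [f·L/D + ΣK]·(ρV²/2) = [0.05047·14.3/0.15 + 7.8]·(791·3.57²/2) = [4.812 + 7.8]·5041 = 6.357e+04 Pa.
Head loss h_f = ΔP/(ρg) = 6.357e+04/(791·9.81) = 8.19 m.

h_f ≈ 8.19 m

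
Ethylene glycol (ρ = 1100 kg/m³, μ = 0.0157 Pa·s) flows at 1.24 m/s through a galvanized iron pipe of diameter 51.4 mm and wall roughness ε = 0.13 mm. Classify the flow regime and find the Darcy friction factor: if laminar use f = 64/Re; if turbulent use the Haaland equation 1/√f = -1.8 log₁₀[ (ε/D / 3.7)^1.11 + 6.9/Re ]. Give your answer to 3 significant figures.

Re = ρVD/μ = 1100·1.24·0.0514/0.0157 = 4466.
Re > 4000 → turbulent. ε/D = 0.00013/0.0514 = 0.00253; Haaland: 1/√f = -1.8 log₁₀[0.000307 + 0.00155] = 4.918, so f = 0.04134.

f ≈ 0.0413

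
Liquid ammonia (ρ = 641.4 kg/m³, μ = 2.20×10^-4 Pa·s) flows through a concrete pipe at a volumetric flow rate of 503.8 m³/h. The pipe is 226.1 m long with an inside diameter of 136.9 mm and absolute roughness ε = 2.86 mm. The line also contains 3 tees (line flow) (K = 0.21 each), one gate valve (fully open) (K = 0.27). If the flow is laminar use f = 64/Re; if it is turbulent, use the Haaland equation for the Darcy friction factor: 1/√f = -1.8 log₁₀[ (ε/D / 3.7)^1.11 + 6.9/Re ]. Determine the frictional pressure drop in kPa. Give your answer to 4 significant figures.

Q = 503.8 m³/h = 503.8/3600 = 0.1399 m³/s.
Cross-sectional area A = πD²/4 = π(0.1369)²/4 = 0.01472 m²; mean velocity V = Q/A = 0.1399/0.01472 = 9.507 m/s.
Reynolds number Re = ρVD/μ = 641.4 · 9.507 · 0.1369 / 0.00022 = 3.795e+06.
Re > 4000 → turbulent. Relative roughness ε/D = 0.00286/0.1369 = 0.0209. Haaland: 1/√f = -1.8 log₁₀[(0.0209/3.7)^1.11 + 6.9/3.795e+06] = -1.8 log₁₀[0.00319 + 1.82e-06] = 4.492, so f = 0.04957.
Total minor-loss coefficient ΣK = 3·0.21 + 1·0.27 = 0.9.
ΔP = [f·L/D + ΣK]·(ρV²/2) = [0.04957·226.1/0.1369 + 0.9]·(641.4·9.507²/2) = [81.87 + 0.9]·2.899e+04 = 2.399e+06 Pa.
ΔP = 2.399e+06 Pa = 2399 kPa.

ΔP ≈ 2399 kPa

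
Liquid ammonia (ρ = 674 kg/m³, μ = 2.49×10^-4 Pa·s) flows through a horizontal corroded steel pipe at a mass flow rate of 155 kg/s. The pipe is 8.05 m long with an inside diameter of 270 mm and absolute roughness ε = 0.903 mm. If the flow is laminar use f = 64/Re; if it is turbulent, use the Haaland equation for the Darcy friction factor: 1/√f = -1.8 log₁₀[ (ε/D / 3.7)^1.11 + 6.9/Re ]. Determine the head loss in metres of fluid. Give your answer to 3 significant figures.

h_f ≈ 0.664 m

A = πD²/4 = π(0.27)²/4 = 0.05726 m²; mean velocity V = ṁ/(ρA) = 155/(674 · 0.05726) = 4.017 m/s.
Reynolds number Re = ρVD/μ = 674 · 4.017 · 0.27 / 0.000249 = 2.935e+06.
Re > 4000 → turbulent. Relative roughness ε/D = 0.000903/0.27 = 0.00334. Haaland: 1/√f = -1.8 log₁₀[(0.00334/3.7)^1.11 + 6.9/2.935e+06] = -1.8 log₁₀[0.000418 + 2.35e-06] = 6.077, so f = 0.02708.
Darcy-Weisbach: ΔP = f(L/D)(ρV²/2) = 0.02708·(8.05/0.27)·(674·4.017²/2) = 0.02708·29.81·5437 = 4389 Pa.
Head loss h_f = ΔP/(ρg) = 4389/(674·9.81) = 0.664 m.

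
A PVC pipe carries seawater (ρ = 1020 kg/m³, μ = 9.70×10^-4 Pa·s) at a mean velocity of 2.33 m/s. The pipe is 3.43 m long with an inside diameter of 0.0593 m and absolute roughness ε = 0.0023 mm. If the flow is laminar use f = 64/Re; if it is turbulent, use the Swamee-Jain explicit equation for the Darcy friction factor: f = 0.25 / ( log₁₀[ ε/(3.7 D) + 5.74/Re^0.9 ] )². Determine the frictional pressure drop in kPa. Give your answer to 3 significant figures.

ΔP ≈ 2.70 kPa

Reynolds number Re = ρVD/μ = 1020 · 2.33 · 0.0593 / 0.00097 = 1.453e+05.
Re > 4000 → turbulent. Relative roughness ε/D = 2.3e-06/0.0593 = 3.88e-05. Swamee-Jain: f = 0.25/(log₁₀[3.88e-05/3.7 + 5.74/1.453e+05^0.9])² = 0.25/(log₁₀[1.05e-05 + 0.00013])² = 0.25/(-3.853)² = 0.01684.
Darcy-Weisbach: ΔP = f(L/D)(ρV²/2) = 0.01684·(3.43/0.0593)·(1020·2.33²/2) = 0.01684·57.84·2769 = 2696 Pa.
ΔP = 2696 Pa = 2.70 kPa.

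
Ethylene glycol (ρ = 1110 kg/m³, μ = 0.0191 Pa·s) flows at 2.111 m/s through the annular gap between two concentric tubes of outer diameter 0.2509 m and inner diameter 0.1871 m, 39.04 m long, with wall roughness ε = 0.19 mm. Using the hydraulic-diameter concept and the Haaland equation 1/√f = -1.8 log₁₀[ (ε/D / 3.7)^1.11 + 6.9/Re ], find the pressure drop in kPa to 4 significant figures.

ΔP ≈ 55.41 kPa

Hydraulic diameter D_h = 4A/P = D_o - D_i = 0.2509 - 0.1871 = 0.0638 m.
Re = ρVD_h/μ = 1110·2.111·0.0638/0.0191 = 7827.
ε/D_h = 0.00019/0.0638 = 0.00298; Haaland gives 1/√f = -1.8 log₁₀[0.000368+0.000882] = 5.226, so f = 0.03661.
ΔP = f(L/D_h)(ρV²/2) = 0.03661·39.04/0.0638·2473 = 5.541e+04 Pa.
ΔP = 55.41 kPa.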